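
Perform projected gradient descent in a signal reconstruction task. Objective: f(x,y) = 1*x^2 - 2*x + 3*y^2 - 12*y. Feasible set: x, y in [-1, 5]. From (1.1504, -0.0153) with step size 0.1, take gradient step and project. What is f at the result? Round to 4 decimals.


Step 1: Compute gradient at (1.1504, -0.0153).
grad_x = 2*1*1.1504 - 2 = 0.3008
grad_y = 2*3*-0.0153 - 12 = -12.0918
Step 2: Gradient step.
x_raw = 1.1504 - 0.1*0.3008 = 1.1203
y_raw = -0.0153 - 0.1*-12.0918 = 1.1939
Step 3: Project onto [-1, 5].
x_proj = clip(1.1203) = 1.1203
y_proj = clip(1.1939) = 1.1939
Step 4: Evaluate f.
f(1.1203, 1.1939) = -11.036


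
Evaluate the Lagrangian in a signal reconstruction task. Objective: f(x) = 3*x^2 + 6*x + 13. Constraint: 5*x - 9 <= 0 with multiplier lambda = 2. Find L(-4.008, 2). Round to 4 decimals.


Step 1: Evaluate f(x).
f(-4.008) = 3*(-4.008)^2 + 6*(-4.008) + 13 = 37.1442
Step 2: Evaluate g(x).
g(-4.008) = 5*-4.008 - 9 = -29.04
Step 3: Compute Lagrangian.
L = 37.1442 + 2*-29.04 = -20.9358


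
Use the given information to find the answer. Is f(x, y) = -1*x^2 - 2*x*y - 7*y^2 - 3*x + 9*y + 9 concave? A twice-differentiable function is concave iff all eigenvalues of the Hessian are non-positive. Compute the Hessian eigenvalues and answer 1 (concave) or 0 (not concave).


The Hessian of f(x,y) = -1*x^2 - 2*x*y - 7*y^2 - 3*x + 9*y + 9 is:
H = [[-2, -2], [-2, -14]]
Trace = -2 - 14 = -16
Determinant = -2*-14 - (-2)^2 = 24
Discriminant = (-16)^2 - 4*24 = 160.0
Eigenvalues: lambda_1 = -14.3246, lambda_2 = -1.6754
The function is concave.

1


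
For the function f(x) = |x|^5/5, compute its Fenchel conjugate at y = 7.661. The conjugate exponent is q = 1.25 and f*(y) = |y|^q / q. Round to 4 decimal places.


The conjugate exponent q satisfies 1/p + 1/q = 1.
p = 5, so q = 5/(5 - 1) = 1.25
|y|^q = 7.661^1.25 = 12.7455
f*(7.661) = 12.7455 / 1.25 = 10.1964


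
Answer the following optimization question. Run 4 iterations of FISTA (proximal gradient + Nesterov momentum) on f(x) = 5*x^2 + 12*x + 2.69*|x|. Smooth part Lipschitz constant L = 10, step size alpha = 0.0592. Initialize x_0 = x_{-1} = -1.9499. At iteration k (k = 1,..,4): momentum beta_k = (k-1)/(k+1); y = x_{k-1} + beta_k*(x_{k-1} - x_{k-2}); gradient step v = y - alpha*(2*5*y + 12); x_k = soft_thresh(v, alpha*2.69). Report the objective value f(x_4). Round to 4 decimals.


FISTA on f(x) = 5*x^2 + 12*x + 2.69*|x|
L = 10, alpha = 0.0592
Iteration 1: beta = 0.0, y = -1.9499 + 0.0*(-1.9499 + 1.9499) = -1.9499
  grad(y) = -7.499, v = y - alpha*grad = -1.506
  prox(v) = soft_thresh(-1.506, 0.1592) = -1.3467
Iteration 2: beta = 0.3333, y = -1.3467 + 0.3333*(-1.3467 + 1.9499) = -1.1456
  grad(y) = 0.5435, v = y - alpha*grad = -1.1778
  prox(v) = soft_thresh(-1.1778, 0.1592) = -1.0186
Iteration 3: beta = 0.5, y = -1.0186 + 0.5*(-1.0186 + 1.3467) = -0.8545
  grad(y) = 3.4549, v = y - alpha*grad = -1.059
  prox(v) = soft_thresh(-1.059, 0.1592) = -0.8998
Iteration 4: beta = 0.6, y = -0.8998 + 0.6*(-0.8998 + 1.0186) = -0.8285
  grad(y) = 3.7148, v = y - alpha*grad = -1.0484
  prox(v) = soft_thresh(-1.0484, 0.1592) = -0.8892
f(x_4) = 5*(-0.8892)^2 + 12*(-0.8892) + 2.69*|-0.8892| = -4.3251


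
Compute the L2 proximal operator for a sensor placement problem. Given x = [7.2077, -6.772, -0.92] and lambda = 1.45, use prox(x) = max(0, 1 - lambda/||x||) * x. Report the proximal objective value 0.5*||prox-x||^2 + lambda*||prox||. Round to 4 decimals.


Step 1: Compute ||x||.
||x|| = 9.9326
Step 2: Compute scaling factor.
scale = max(0, 1 - 1.45/9.9326) = 0.854
Step 3: prox(x) = [6.1555, -5.7834, -0.7857]
||prox(x)|| = 8.4826
Step 4: Proximal objective.
0.5*||prox-x||^2 = 1.0513
lambda*||prox|| = 12.2998
Total = 13.3511


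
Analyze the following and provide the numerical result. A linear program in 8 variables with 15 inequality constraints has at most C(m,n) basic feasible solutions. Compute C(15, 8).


Each vertex corresponds to some choice of n active constraints out of m, so the number of vertices is at most C(m, n) = m! / (n!(m-n)!).
m = 15, n = 8
Numerator: 15 * 14 * 13 * 12 * 11 * 10 * 9 * 8
Denominator: 8! = 40320
C(15, 8) = 6435


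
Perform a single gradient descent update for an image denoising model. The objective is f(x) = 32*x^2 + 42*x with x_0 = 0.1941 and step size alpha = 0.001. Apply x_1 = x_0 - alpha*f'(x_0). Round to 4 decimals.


We compute the gradient at x_0 and apply the update.
f'(x) = 64*x + 42
f'(0.1941) = 64*0.1941 + 42 = 54.4224
x_1 = 0.1941 - 0.001*54.4224 = 0.1397


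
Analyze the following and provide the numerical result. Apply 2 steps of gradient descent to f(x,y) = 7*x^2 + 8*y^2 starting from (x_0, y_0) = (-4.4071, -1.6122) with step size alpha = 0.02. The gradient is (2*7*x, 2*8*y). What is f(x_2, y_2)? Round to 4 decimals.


Gradient descent on f(x,y) = 7*x^2 + 8*y^2.
Starting point: (-4.4071, -1.6122), alpha = 0.02
Step 1: grad_x = 2*7*-4.4071 = -61.6994, grad_y = 2*8*-1.6122 = -25.7952
  x_1 = -4.4071 - 0.02*-61.6994 = -3.1731
  y_1 = -1.6122 - 0.02*-25.7952 = -1.0963
Step 2: grad_x = 2*7*-3.1731 = -44.4236, grad_y = 2*8*-1.0963 = -17.5407
  x_2 = -3.1731 - 0.02*-44.4236 = -2.2846
  y_2 = -1.0963 - 0.02*-17.5407 = -0.7455
f(-2.2846, -0.7455) = 7*(-2.2846)^2 + 8*(-0.7455)^2 = 40.983


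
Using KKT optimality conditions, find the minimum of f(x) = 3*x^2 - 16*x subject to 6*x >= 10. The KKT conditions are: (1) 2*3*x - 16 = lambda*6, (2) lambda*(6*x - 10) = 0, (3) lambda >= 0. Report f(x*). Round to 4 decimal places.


Step 1: Try lambda = 0 (constraint inactive).
Stationarity: 2*3*x - 16 = 0
x* = 16/(2*3) = 8/3 = 2.6667 (rounded; the exact value 8/3 is used below)
Check constraint: 6*2.6667 = 16.0002 >= 10 -- satisfied.
Step 2: Compute optimal value.
f(x*) = 3*(8/3)^2 - 16*(8/3) = -21.3333


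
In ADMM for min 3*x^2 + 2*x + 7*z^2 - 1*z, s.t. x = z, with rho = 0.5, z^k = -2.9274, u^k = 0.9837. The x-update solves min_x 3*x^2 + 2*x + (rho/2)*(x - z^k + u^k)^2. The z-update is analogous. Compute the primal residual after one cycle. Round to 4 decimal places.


ADMM iteration with rho = 0.5, z^k = -2.9274, u^k = 0.9837
Step 1: x-update.
Minimize 3*x^2 + 2*x + (0.5/2)*(x + 2.9274 + 0.9837)^2
FOC: (2*3 + 0.5)*x = -2 + 0.5*(-2.9274 - 0.9837)
x^{k+1} = -0.6085
Step 2: z-update.
Minimize 7*z^2 - 1*z + (0.5/2)*(-0.6085 - z + 0.9837)^2
FOC: (2*7 + 0.5)*z = 1 + 0.5*(-0.6085 + 0.9837)
z^{k+1} = 0.0819
Step 3: u-update.
u^{k+1} = 0.9837 - 0.6085 - 0.0819 = 0.2933
Step 4: Primal residual = |-0.6085 - 0.0819| = 0.6904


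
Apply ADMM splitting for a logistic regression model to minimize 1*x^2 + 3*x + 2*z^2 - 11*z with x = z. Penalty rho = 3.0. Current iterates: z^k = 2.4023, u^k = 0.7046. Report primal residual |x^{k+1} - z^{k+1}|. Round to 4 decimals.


ADMM iteration with rho = 3.0, z^k = 2.4023, u^k = 0.7046
Step 1: x-update.
Minimize 1*x^2 + 3*x + (3.0/2)*(x - 2.4023 + 0.7046)^2
FOC: (2*1 + 3.0)*x = -3 + 3.0*(2.4023 - 0.7046)
x^{k+1} = 0.4186
Step 2: z-update.
Minimize 2*z^2 - 11*z + (3.0/2)*(0.4186 - z + 0.7046)^2
FOC: (2*2 + 3.0)*z = 11 + 3.0*(0.4186 + 0.7046)
z^{k+1} = 2.0528
Step 3: u-update.
u^{k+1} = 0.7046 + 0.4186 - 2.0528 = -0.9296
Step 4: Primal residual = |0.4186 - 2.0528| = 1.6342


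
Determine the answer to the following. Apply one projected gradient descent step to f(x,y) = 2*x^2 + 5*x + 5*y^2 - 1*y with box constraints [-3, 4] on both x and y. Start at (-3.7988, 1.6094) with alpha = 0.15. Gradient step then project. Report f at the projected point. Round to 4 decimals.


Step 1: Compute gradient at (-3.7988, 1.6094).
grad_x = 2*2*-3.7988 + 5 = -10.1952
grad_y = 2*5*1.6094 - 1 = 15.094
Step 2: Gradient step.
x_raw = -3.7988 - 0.15*-10.1952 = -2.2695
y_raw = 1.6094 - 0.15*15.094 = -0.6547
Step 3: Project onto [-3, 4].
x_proj = clip(-2.2695) = -2.2695
y_proj = clip(-0.6547) = -0.6547
Step 4: Evaluate f.
f(-2.2695, -0.6547) = 1.7517


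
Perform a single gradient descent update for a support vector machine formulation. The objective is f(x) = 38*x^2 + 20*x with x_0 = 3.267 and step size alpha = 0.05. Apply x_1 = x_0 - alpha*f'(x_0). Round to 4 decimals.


We compute the gradient at x_0 and apply the update.
f'(x) = 76*x + 20
f'(3.267) = 76*3.267 + 20 = 268.292
x_1 = 3.267 - 0.05*268.292 = -10.1476


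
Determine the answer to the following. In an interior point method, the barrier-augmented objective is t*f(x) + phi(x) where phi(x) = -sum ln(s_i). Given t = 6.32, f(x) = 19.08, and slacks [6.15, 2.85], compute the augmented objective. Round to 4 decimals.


Step 1: Compute log-barrier.
ln values: [1.8165, 1.0473]
phi = -(1.8165 + 1.0473) = -2.8638
Step 2: Compute augmented objective.
t*f(x) = 6.32*19.08 = 120.5856
Total = 120.5856 - 2.8638 = 117.7218


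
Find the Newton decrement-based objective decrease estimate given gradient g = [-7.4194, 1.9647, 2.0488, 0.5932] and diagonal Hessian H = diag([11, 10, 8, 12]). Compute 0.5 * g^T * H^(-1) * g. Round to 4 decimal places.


Step 1: H is diagonal, so H^(-1) * g = [-0.6745, 0.1965, 0.2561, 0.0494].
Step 2: g^T H^(-1) g = sum_i g_i^2 / H_ii
  = (-7.4194)^2/11 + (1.9647)^2/10 + (2.0488)^2/8 + (0.5932)^2/12
  = 5.0043 + 0.386 + 0.5247 + 0.0293 = 5.9443
Step 3: Objective decrease = 0.5 * g^T H^(-1) g = 2.9722


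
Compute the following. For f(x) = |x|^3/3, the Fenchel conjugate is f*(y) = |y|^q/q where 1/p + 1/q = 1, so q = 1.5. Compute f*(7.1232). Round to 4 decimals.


The conjugate exponent q satisfies 1/p + 1/q = 1.
p = 3, so q = 3/(3 - 1) = 1.5
|y|^q = 7.1232^1.5 = 19.0113
f*(7.1232) = 19.0113 / 1.5 = 12.6742


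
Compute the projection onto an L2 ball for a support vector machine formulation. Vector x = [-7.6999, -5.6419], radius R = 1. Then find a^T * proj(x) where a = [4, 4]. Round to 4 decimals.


Step 1: Compute ||x|| (intermediates to 6 decimals).
||x|| = sqrt((-7.6999)^2 + (-5.6419)^2) = 9.545653
Step 2: Project.
Since ||x|| > R, scale = R/||x|| = 1/9.545653 = 0.10476, proj(x) = scale * x
proj(x) = [-0.806642, -0.591045]
Step 3: Dot product.
a^T * proj(x) = 4*(-0.806642) + 4*(-0.591045) = -5.5907


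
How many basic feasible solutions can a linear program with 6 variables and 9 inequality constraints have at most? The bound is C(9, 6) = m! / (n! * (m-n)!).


Each vertex corresponds to some choice of n active constraints out of m, so the number of vertices is at most C(m, n) = m! / (n!(m-n)!).
m = 9, n = 6
Numerator: 9 * 8 * 7 * 6 * 5 * 4
Denominator: 6! = 720
C(9, 6) = 84


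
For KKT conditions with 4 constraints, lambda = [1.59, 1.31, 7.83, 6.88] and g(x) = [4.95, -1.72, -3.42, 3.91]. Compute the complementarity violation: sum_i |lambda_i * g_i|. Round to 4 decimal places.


KKT complementary slackness check:
lambda_1 * g_1 = 1.59 * 4.95 = 7.8705
lambda_2 * g_2 = 1.31 * -1.72 = -2.2532
lambda_3 * g_3 = 7.83 * -3.42 = -26.7786
lambda_4 * g_4 = 6.88 * 3.91 = 26.9008
Total violation = 7.8705 + 2.2532 + 26.7786 + 26.9008 = 63.8031


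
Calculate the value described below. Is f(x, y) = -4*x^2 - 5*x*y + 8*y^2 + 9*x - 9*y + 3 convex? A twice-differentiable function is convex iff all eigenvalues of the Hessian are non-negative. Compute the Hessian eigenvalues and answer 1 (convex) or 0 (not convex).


The Hessian of f(x,y) = -4*x^2 - 5*x*y + 8*y^2 + 9*x - 9*y + 3 is:
H = [[-8, -5], [-5, 16]]
Trace = -8 + 16 = 8
Determinant = -8*16 - (-5)^2 = -153
Discriminant = (8)^2 - 4*-153 = 676.0
Eigenvalues: lambda_1 = -9.0, lambda_2 = 17.0
The function is not convex.

0


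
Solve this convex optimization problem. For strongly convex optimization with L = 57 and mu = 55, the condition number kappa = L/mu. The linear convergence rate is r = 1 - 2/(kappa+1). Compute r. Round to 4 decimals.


Step 1: Compute the condition number.
kappa = L/mu = 57/55 = 1.0364
Step 2: Compute the convergence rate.
r = 1 - 2/(kappa + 1) = 1 - 2*mu/(L + mu) = (L - mu)/(L + mu) = 2/112 = 0.0179


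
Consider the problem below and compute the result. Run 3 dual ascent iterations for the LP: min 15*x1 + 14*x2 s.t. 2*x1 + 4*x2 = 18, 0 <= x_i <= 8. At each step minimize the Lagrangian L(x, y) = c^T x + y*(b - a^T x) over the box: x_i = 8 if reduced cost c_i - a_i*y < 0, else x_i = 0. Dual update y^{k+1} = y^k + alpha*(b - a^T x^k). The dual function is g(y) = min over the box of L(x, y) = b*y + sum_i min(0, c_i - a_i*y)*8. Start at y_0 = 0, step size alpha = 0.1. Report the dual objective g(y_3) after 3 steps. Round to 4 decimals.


Dual ascent for LP: min 15*x1 + 14*x2, 2*x1 + 4*x2 = 18, 0 <= x_i <= 8
Step 1: y^k = 0.0, reduced costs: (15.0, 14.0)
  x^k = (0.0, 0.0), subgradient = b - a^T x = 18.0
  y^{k+1} = 0.0 + 0.1*18.0 = 1.8
Step 2: y^k = 1.8, reduced costs: (11.4, 6.8)
  x^k = (0.0, 0.0), subgradient = b - a^T x = 18.0
  y^{k+1} = 1.8 + 0.1*18.0 = 3.6
Step 3: y^k = 3.6, reduced costs: (7.8, -0.4)
  x^k = (0.0, 8.0), subgradient = b - a^T x = -14.0
  y^{k+1} = 3.6 + 0.1*-14.0 = 2.2
Dual objective at y_3 = 2.2: reduced costs (10.6, 5.2), box minimizer x = (0.0, 0.0)
g(y_3) = b*y + (c1 - a1*y)*x1 + (c2 - a2*y)*x2 = 18*2.2 + 10.6*0.0 + 5.2*0.0 = 39.6 + 0.0 + 0.0 = 39.6


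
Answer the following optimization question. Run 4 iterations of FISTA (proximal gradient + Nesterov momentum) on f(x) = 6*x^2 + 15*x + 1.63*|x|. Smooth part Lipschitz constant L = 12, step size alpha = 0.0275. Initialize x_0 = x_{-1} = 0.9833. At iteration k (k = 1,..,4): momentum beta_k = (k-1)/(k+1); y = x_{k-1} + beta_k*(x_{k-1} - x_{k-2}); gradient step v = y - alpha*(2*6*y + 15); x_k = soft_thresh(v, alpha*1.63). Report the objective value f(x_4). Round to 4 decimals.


FISTA on f(x) = 6*x^2 + 15*x + 1.63*|x|
L = 12, alpha = 0.0275
Iteration 1: beta = 0.0, y = 0.9833 + 0.0*(0.9833 - 0.9833) = 0.9833
  grad(y) = 26.7996, v = y - alpha*grad = 0.2463
  prox(v) = soft_thresh(0.2463, 0.0448) = 0.2015
Iteration 2: beta = 0.3333, y = 0.2015 + 0.3333*(0.2015 - 0.9833) = -0.0591
  grad(y) = 14.2906, v = y - alpha*grad = -0.4521
  prox(v) = soft_thresh(-0.4521, 0.0448) = -0.4073
Iteration 3: beta = 0.5, y = -0.4073 + 0.5*(-0.4073 - 0.2015) = -0.7117
  grad(y) = 6.46, v = y - alpha*grad = -0.8893
  prox(v) = soft_thresh(-0.8893, 0.0448) = -0.8445
Iteration 4: beta = 0.6, y = -0.8445 + 0.6*(-0.8445 + 0.4073) = -1.1068
  grad(y) = 1.7182, v = y - alpha*grad = -1.1541
  prox(v) = soft_thresh(-1.1541, 0.0448) = -1.1092
f(x_4) = 6*(-1.1092)^2 + 15*(-1.1092) + 1.63*|-1.1092| = -7.4481


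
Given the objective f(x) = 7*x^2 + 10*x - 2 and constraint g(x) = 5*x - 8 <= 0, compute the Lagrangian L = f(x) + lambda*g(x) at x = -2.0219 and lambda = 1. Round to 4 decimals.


Step 1: Evaluate f(x).
f(-2.0219) = 7*(-2.0219)^2 + 10*(-2.0219) - 2 = 6.3976
Step 2: Evaluate g(x).
g(-2.0219) = 5*-2.0219 - 8 = -18.1095
Step 3: Compute Lagrangian.
L = 6.3976 + 1*-18.1095 = -11.7119


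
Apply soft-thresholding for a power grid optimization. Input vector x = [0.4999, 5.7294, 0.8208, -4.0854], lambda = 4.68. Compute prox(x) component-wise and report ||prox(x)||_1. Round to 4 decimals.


Soft-thresholding with lambda = 4.68:
prox(0.4999) = sign(0.4999)*max(|0.4999| - 4.68, 0) = 0.0
prox(5.7294) = sign(5.7294)*max(|5.7294| - 4.68, 0) = 1.0494
prox(0.8208) = sign(0.8208)*max(|0.8208| - 4.68, 0) = 0.0
prox(-4.0854) = sign(-4.0854)*max(|-4.0854| - 4.68, 0) = 0.0
prox(x) = [0.0, 1.0494, 0.0, 0.0]
||prox(x)||_1 = 0.0 + 1.0494 + 0.0 + 0.0 = 1.0494


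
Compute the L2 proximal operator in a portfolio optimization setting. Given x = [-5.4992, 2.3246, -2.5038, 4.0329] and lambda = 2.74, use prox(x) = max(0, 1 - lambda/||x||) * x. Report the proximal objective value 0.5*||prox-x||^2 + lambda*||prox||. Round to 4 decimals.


Step 1: Compute ||x||.
||x|| = 7.6275
Step 2: Compute scaling factor.
scale = max(0, 1 - 2.74/7.6275) = 0.6408
Step 3: prox(x) = [-3.5237, 1.4895, -1.6044, 2.5842]
||prox(x)|| = 4.8875
Step 4: Proximal objective.
0.5*||prox-x||^2 = 3.7538
lambda*||prox|| = 13.3918
Total = 17.1455


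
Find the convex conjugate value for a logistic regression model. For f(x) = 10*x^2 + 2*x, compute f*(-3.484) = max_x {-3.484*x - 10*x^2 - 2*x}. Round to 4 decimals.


f*(y) = sup_x {y*x - a*x^2 - b*x} = sup_x {(y-b)*x - a*x^2}
FOC: (y - b) - 2a*x = 0 => x* = (y - b)/(2a)
x* = (-3.484 - 2)/(2*10) = -0.2742
f*(-3.484) = (y-b)^2/(4a) = (-3.484 - 2)^2/(4*10)
= 30.0743/40 = 0.7519


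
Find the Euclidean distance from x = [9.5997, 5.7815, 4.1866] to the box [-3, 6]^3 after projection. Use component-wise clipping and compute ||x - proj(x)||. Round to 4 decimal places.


Project each component onto [-3, 6].
clip(9.5997) = 6.0, clip(5.7815) = 5.7815, clip(4.1866) = 4.1866
Projection = [6.0, 5.7815, 4.1866]
Squared diffs: [12.9578, 0.0, 0.0]
Distance = sqrt(12.9578) = 3.5997


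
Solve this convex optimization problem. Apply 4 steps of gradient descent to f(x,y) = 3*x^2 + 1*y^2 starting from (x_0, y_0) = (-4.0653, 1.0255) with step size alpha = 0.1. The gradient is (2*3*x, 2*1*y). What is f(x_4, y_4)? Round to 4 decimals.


Gradient descent on f(x,y) = 3*x^2 + 1*y^2.
Starting point: (-4.0653, 1.0255), alpha = 0.1
Step 1: grad_x = 2*3*-4.0653 = -24.3918, grad_y = 2*1*1.0255 = 2.051
  x_1 = -4.0653 - 0.1*-24.3918 = -1.6261
  y_1 = 1.0255 - 0.1*2.051 = 0.8204
Step 2: grad_x = 2*3*-1.6261 = -9.7567, grad_y = 2*1*0.8204 = 1.6408
  x_2 = -1.6261 - 0.1*-9.7567 = -0.6504
  y_2 = 0.8204 - 0.1*1.6408 = 0.6563
Step 3: grad_x = 2*3*-0.6504 = -3.9027, grad_y = 2*1*0.6563 = 1.3126
  x_3 = -0.6504 - 0.1*-3.9027 = -0.2602
  y_3 = 0.6563 - 0.1*1.3126 = 0.5251
Step 4: grad_x = 2*3*-0.2602 = -1.5611, grad_y = 2*1*0.5251 = 1.0501
  x_4 = -0.2602 - 0.1*-1.5611 = -0.1041
  y_4 = 0.5251 - 0.1*1.0501 = 0.42
f(-0.1041, 0.42) = 3*(-0.1041)^2 + 1*0.42^2 = 0.2089


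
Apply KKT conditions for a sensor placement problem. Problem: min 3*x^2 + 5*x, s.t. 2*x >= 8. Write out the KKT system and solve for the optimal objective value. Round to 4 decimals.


Step 1: Try lambda = 0 (constraint inactive).
x_unc = -5/(2*3) = -0.8333
Check: 2*-0.8333 = -1.6666 < 8 -- violated!
Step 2: Constraint must be active: 2*x = 8
x* = 8/2 = 4.0
lambda = (2*3*4.0 + 5)/2 = 14.5
Step 3: Compute optimal value.
f(x*) = 3*4.0^2 + 5*4.0 = 68.0


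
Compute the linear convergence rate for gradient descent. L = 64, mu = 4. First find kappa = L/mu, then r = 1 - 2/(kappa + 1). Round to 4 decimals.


Step 1: Compute the condition number.
kappa = L/mu = 64/4 = 16.0
Step 2: Compute the convergence rate.
r = 1 - 2/(kappa + 1) = 1 - 2*mu/(L + mu) = (L - mu)/(L + mu) = 60/68 = 0.8824


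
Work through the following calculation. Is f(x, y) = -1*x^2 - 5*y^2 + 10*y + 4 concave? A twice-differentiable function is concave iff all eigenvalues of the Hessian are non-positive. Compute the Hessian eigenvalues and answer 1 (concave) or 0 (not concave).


The Hessian of f(x,y) = -1*x^2 - 5*y^2 + 10*y + 4 is:
H = [[-2, 0], [0, -10]]
Trace = -2 - 10 = -12
Determinant = -2*-10 - (0)^2 = 20
Discriminant = (-12)^2 - 4*20 = 64.0
Eigenvalues: lambda_1 = -10.0, lambda_2 = -2.0
The function is concave.

1


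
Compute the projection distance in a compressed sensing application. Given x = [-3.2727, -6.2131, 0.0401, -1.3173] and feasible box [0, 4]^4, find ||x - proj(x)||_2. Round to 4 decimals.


Project each component onto [0, 4].
clip(-3.2727) = 0.0, clip(-6.2131) = 0.0, clip(0.0401) = 0.0401, clip(-1.3173) = 0.0
Projection = [0.0, 0.0, 0.0401, 0.0]
Squared diffs: [10.7106, 38.6026, 0.0, 1.7353]
Distance = sqrt(51.0485) = 7.1448


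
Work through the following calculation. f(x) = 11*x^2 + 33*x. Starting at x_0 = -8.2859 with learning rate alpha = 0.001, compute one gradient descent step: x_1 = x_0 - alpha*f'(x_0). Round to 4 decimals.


We compute the gradient at x_0 and apply the update.
f'(x) = 22*x + 33
f'(-8.2859) = 22*-8.2859 + 33 = -149.2898
x_1 = -8.2859 - 0.001*-149.2898 = -8.1366


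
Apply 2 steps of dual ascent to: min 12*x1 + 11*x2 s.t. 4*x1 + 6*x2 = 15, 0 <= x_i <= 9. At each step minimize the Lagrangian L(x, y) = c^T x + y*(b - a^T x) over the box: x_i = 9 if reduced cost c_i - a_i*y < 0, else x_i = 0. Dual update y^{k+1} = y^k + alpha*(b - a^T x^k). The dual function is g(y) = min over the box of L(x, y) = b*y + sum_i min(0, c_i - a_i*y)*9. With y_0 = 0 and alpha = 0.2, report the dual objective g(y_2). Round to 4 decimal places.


Dual ascent for LP: min 12*x1 + 11*x2, 4*x1 + 6*x2 = 15, 0 <= x_i <= 9
Step 1: y^k = 0.0, reduced costs: (12.0, 11.0)
  x^k = (0.0, 0.0), subgradient = b - a^T x = 15.0
  y^{k+1} = 0.0 + 0.2*15.0 = 3.0
Step 2: y^k = 3.0, reduced costs: (0.0, -7.0)
  x^k = (0.0, 9.0), subgradient = b - a^T x = -39.0
  y^{k+1} = 3.0 + 0.2*-39.0 = -4.8
Dual objective at y_2 = -4.8: reduced costs (31.2, 39.8), box minimizer x = (0.0, 0.0)
g(y_2) = b*y + (c1 - a1*y)*x1 + (c2 - a2*y)*x2 = 15*(-4.8) + 31.2*0.0 + 39.8*0.0 = -72.0 + 0.0 + 0.0 = -72.0


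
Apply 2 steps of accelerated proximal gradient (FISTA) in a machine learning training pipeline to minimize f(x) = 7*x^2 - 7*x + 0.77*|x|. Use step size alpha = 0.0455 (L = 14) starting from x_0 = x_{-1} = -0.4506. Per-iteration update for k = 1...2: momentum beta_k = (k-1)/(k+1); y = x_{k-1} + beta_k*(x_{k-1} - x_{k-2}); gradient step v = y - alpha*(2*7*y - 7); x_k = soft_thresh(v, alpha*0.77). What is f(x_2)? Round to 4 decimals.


FISTA on f(x) = 7*x^2 - 7*x + 0.77*|x|
L = 14, alpha = 0.0455
Iteration 1: beta = 0.0, y = -0.4506 + 0.0*(-0.4506 + 0.4506) = -0.4506
  grad(y) = -13.3084, v = y - alpha*grad = 0.1549
  prox(v) = soft_thresh(0.1549, 0.035) = 0.1199
Iteration 2: beta = 0.3333, y = 0.1199 + 0.3333*(0.1199 + 0.4506) = 0.3101
  grad(y) = -2.6591, v = y - alpha*grad = 0.4311
  prox(v) = soft_thresh(0.4311, 0.035) = 0.396
f(x_2) = 7*0.396^2 - 7*0.396 + 0.77*|0.396| = -1.3694


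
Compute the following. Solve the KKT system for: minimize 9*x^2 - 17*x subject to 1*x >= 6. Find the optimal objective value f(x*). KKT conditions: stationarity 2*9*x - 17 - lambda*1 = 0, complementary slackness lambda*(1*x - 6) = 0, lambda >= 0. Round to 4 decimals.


Step 1: Try lambda = 0 (constraint inactive).
x_unc = 17/(2*9) = 0.9444
Check: 1*0.9444 = 0.9444 < 6 -- violated!
Step 2: Constraint must be active: 1*x = 6
x* = 6/1 = 6.0
lambda = (2*9*6.0 - 17)/1 = 91.0
Step 3: Compute optimal value.
f(x*) = 9*6.0^2 - 17*6.0 = 222.0


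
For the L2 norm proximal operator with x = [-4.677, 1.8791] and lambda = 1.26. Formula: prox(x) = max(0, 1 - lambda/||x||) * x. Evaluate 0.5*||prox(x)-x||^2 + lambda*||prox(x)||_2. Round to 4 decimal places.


Step 1: Compute ||x||.
||x|| = 5.0404
Step 2: Compute scaling factor.
scale = max(0, 1 - 1.26/5.0404) = 0.75
Step 3: prox(x) = [-3.5078, 1.4094]
||prox(x)|| = 3.7804
Step 4: Proximal objective.
0.5*||prox-x||^2 = 0.7938
lambda*||prox|| = 4.7633
Total = 5.5571


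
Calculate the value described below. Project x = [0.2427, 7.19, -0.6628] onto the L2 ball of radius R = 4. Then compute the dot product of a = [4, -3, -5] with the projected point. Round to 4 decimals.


Step 1: Compute ||x|| (intermediates to 6 decimals).
||x|| = sqrt(0.2427^2 + 7.19^2 + (-0.6628)^2) = 7.224563
Step 2: Project.
Since ||x|| > R, scale = R/||x|| = 4/7.224563 = 0.553667, proj(x) = scale * x
proj(x) = [0.134375, 3.980866, -0.36697]
Step 3: Dot product.
a^T * proj(x) = 4*0.134375 - 3*3.980866 - 5*(-0.36697) = -9.5702


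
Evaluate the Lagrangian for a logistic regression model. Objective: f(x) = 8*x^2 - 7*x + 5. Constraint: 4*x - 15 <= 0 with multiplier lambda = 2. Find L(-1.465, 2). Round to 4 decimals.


Step 1: Evaluate f(x).
f(-1.465) = 8*(-1.465)^2 - 7*(-1.465) + 5 = 32.4248
Step 2: Evaluate g(x).
g(-1.465) = 4*-1.465 - 15 = -20.86
Step 3: Compute Lagrangian.
L = 32.4248 + 2*-20.86 = -9.2952


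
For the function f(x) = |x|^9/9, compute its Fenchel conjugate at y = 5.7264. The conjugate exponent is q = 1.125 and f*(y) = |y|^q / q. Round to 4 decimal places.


The conjugate exponent q satisfies 1/p + 1/q = 1.
p = 9, so q = 9/(9 - 1) = 1.125
|y|^q = 5.7264^1.125 = 7.1222
f*(5.7264) = 7.1222 / 1.125 = 6.3309


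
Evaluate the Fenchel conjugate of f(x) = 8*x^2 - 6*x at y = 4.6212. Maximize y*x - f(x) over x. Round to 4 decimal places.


f*(y) = sup_x {y*x - a*x^2 - b*x} = sup_x {(y-b)*x - a*x^2}
FOC: (y - b) - 2a*x = 0 => x* = (y - b)/(2a)
x* = (4.6212 + 6)/(2*8) = 0.6638
f*(4.6212) = (y-b)^2/(4a) = (4.6212 + 6)^2/(4*8)
= 112.8099/32 = 3.5253


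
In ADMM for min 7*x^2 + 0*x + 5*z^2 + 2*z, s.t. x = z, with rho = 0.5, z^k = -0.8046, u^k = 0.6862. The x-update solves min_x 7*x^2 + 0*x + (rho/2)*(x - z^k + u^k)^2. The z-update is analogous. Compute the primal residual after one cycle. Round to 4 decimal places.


ADMM iteration with rho = 0.5, z^k = -0.8046, u^k = 0.6862
Step 1: x-update.
Minimize 7*x^2 + 0*x + (0.5/2)*(x + 0.8046 + 0.6862)^2
FOC: (2*7 + 0.5)*x = 0 + 0.5*(-0.8046 - 0.6862)
x^{k+1} = -0.0514
Step 2: z-update.
Minimize 5*z^2 + 2*z + (0.5/2)*(-0.0514 - z + 0.6862)^2
FOC: (2*5 + 0.5)*z = -2 + 0.5*(-0.0514 + 0.6862)
z^{k+1} = -0.1602
Step 3: u-update.
u^{k+1} = 0.6862 - 0.0514 + 0.1602 = 0.795
Step 4: Primal residual = |-0.0514 + 0.1602| = 0.1088


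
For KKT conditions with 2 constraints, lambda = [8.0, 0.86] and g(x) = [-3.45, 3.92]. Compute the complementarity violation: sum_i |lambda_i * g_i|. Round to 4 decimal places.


KKT complementary slackness check:
lambda_1 * g_1 = 8.0 * -3.45 = -27.6
lambda_2 * g_2 = 0.86 * 3.92 = 3.3712
Total violation = 27.6 + 3.3712 = 30.9712


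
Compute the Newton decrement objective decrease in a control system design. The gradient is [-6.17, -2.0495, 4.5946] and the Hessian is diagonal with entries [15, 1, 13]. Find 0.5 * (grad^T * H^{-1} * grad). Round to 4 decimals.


Step 1: H is diagonal, so H^(-1) * g = [-0.4113, -2.0495, 0.3534].
Step 2: g^T H^(-1) g = sum_i g_i^2 / H_ii
  = (-6.17)^2/15 + (-2.0495)^2/1 + (4.5946)^2/13
  = 2.5379 + 4.2005 + 1.6239 = 8.3622
Step 3: Objective decrease = 0.5 * g^T H^(-1) g = 4.1811


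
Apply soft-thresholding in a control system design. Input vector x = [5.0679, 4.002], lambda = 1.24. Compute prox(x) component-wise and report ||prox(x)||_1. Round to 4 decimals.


Soft-thresholding with lambda = 1.24:
prox(5.0679) = sign(5.0679)*max(|5.0679| - 1.24, 0) = 3.8279
prox(4.002) = sign(4.002)*max(|4.002| - 1.24, 0) = 2.762
prox(x) = [3.8279, 2.762]
||prox(x)||_1 = 3.8279 + 2.762 = 6.5899


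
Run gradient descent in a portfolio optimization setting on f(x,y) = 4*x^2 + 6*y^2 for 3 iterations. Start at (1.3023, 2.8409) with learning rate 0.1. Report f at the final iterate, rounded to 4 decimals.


Gradient descent on f(x,y) = 4*x^2 + 6*y^2.
Starting point: (1.3023, 2.8409), alpha = 0.1
Step 1: grad_x = 2*4*1.3023 = 10.4184, grad_y = 2*6*2.8409 = 34.0908
  x_1 = 1.3023 - 0.1*10.4184 = 0.2605
  y_1 = 2.8409 - 0.1*34.0908 = -0.5682
Step 2: grad_x = 2*4*0.2605 = 2.0837, grad_y = 2*6*-0.5682 = -6.8182
  x_2 = 0.2605 - 0.1*2.0837 = 0.0521
  y_2 = -0.5682 - 0.1*-6.8182 = 0.1136
Step 3: grad_x = 2*4*0.0521 = 0.4167, grad_y = 2*6*0.1136 = 1.3636
  x_3 = 0.0521 - 0.1*0.4167 = 0.0104
  y_3 = 0.1136 - 0.1*1.3636 = -0.0227
f(0.0104, -0.0227) = 4*0.0104^2 + 6*(-0.0227)^2 = 0.0035


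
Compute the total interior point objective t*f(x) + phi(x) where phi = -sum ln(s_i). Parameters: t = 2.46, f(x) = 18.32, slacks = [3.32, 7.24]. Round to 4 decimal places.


Step 1: Compute log-barrier.
ln values: [1.2, 1.9796]
phi = -(1.2 + 1.9796) = -3.1796
Step 2: Compute augmented objective.
t*f(x) = 2.46*18.32 = 45.0672
Total = 45.0672 - 3.1796 = 41.8876


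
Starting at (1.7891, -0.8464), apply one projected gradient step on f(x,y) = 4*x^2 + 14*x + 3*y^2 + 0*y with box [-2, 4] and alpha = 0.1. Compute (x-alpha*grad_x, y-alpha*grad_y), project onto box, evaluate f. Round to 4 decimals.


Step 1: Compute gradient at (1.7891, -0.8464).
grad_x = 2*4*1.7891 + 14 = 28.3128
grad_y = 2*3*-0.8464 + 0 = -5.0784
Step 2: Gradient step.
x_raw = 1.7891 - 0.1*28.3128 = -1.0422
y_raw = -0.8464 - 0.1*-5.0784 = -0.3386
Step 3: Project onto [-2, 4].
x_proj = clip(-1.0422) = -1.0422
y_proj = clip(-0.3386) = -0.3386
Step 4: Evaluate f.
f(-1.0422, -0.3386) = -9.9021


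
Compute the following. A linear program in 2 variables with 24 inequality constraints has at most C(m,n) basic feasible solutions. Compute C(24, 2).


Each vertex corresponds to some choice of n active constraints out of m, so the number of vertices is at most C(m, n) = m! / (n!(m-n)!).
m = 24, n = 2
Numerator: 24 * 23
Denominator: 2! = 2
C(24, 2) = 276


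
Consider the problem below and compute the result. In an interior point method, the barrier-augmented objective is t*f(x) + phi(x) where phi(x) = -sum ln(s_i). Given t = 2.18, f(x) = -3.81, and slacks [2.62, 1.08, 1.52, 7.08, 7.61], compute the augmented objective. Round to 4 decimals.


Step 1: Compute log-barrier.
ln values: [0.9632, 0.077, 0.4187, 1.9573, 2.0295]
phi = -(0.9632 + 0.077 + 0.4187 + 1.9573 + 2.0295) = -5.4456
Step 2: Compute augmented objective.
t*f(x) = 2.18*-3.81 = -8.3058
Total = -8.3058 - 5.4456 = -13.7514


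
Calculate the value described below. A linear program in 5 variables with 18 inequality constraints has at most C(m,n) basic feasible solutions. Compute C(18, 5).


Each vertex corresponds to some choice of n active constraints out of m, so the number of vertices is at most C(m, n) = m! / (n!(m-n)!).
m = 18, n = 5
Numerator: 18 * 17 * 16 * 15 * 14
Denominator: 5! = 120
C(18, 5) = 8568


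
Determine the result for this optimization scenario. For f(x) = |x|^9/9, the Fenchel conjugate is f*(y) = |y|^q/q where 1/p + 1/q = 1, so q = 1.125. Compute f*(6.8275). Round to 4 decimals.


The conjugate exponent q satisfies 1/p + 1/q = 1.
p = 9, so q = 9/(9 - 1) = 1.125
|y|^q = 6.8275^1.125 = 8.6805
f*(6.8275) = 8.6805 / 1.125 = 7.716


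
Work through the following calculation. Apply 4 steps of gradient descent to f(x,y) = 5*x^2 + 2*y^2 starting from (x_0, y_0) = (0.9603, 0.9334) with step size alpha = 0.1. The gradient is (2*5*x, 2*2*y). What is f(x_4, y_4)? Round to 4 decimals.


Gradient descent on f(x,y) = 5*x^2 + 2*y^2.
Starting point: (0.9603, 0.9334), alpha = 0.1
Step 1: grad_x = 2*5*0.9603 = 9.603, grad_y = 2*2*0.9334 = 3.7336
  x_1 = 0.9603 - 0.1*9.603 = 0.0
  y_1 = 0.9334 - 0.1*3.7336 = 0.56
Step 2: grad_x = 2*5*0.0 = 0.0, grad_y = 2*2*0.56 = 2.2402
  x_2 = 0.0 - 0.1*0.0 = 0.0
  y_2 = 0.56 - 0.1*2.2402 = 0.336
Step 3: grad_x = 2*5*0.0 = 0.0, grad_y = 2*2*0.336 = 1.3441
  x_3 = 0.0 - 0.1*0.0 = 0.0
  y_3 = 0.336 - 0.1*1.3441 = 0.2016
Step 4: grad_x = 2*5*0.0 = 0.0, grad_y = 2*2*0.2016 = 0.8065
  x_4 = 0.0 - 0.1*0.0 = 0.0
  y_4 = 0.2016 - 0.1*0.8065 = 0.121
f(0.0, 0.121) = 5*0.0^2 + 2*0.121^2 = 0.0293


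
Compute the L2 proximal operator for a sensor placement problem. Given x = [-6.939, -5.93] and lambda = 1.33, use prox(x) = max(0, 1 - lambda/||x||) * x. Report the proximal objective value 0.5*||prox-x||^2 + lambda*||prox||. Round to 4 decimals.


Step 1: Compute ||x||.
||x|| = 9.1277
Step 2: Compute scaling factor.
scale = max(0, 1 - 1.33/9.1277) = 0.8543
Step 3: prox(x) = [-5.9279, -5.0659]
||prox(x)|| = 7.7977
Step 4: Proximal objective.
0.5*||prox-x||^2 = 0.8845
lambda*||prox|| = 10.3709
Total = 11.2554


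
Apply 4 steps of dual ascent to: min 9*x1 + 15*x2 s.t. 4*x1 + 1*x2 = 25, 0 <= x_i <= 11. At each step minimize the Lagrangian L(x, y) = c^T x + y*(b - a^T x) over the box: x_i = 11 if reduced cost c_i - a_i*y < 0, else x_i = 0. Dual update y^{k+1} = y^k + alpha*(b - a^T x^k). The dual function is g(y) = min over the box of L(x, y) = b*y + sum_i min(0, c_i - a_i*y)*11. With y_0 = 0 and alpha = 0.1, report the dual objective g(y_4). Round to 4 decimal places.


Dual ascent for LP: min 9*x1 + 15*x2, 4*x1 + 1*x2 = 25, 0 <= x_i <= 11
Step 1: y^k = 0.0, reduced costs: (9.0, 15.0)
  x^k = (0.0, 0.0), subgradient = b - a^T x = 25.0
  y^{k+1} = 0.0 + 0.1*25.0 = 2.5
Step 2: y^k = 2.5, reduced costs: (-1.0, 12.5)
  x^k = (11.0, 0.0), subgradient = b - a^T x = -19.0
  y^{k+1} = 2.5 + 0.1*-19.0 = 0.6
Step 3: y^k = 0.6, reduced costs: (6.6, 14.4)
  x^k = (0.0, 0.0), subgradient = b - a^T x = 25.0
  y^{k+1} = 0.6 + 0.1*25.0 = 3.1
Step 4: y^k = 3.1, reduced costs: (-3.4, 11.9)
  x^k = (11.0, 0.0), subgradient = b - a^T x = -19.0
  y^{k+1} = 3.1 + 0.1*-19.0 = 1.2
Dual objective at y_4 = 1.2: reduced costs (4.2, 13.8), box minimizer x = (0.0, 0.0)
g(y_4) = b*y + (c1 - a1*y)*x1 + (c2 - a2*y)*x2 = 25*1.2 + 4.2*0.0 + 13.8*0.0 = 30.0 + 0.0 + 0.0 = 30.0


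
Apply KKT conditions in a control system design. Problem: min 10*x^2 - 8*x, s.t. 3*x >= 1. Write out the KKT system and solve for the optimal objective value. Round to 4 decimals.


Step 1: Try lambda = 0 (constraint inactive).
Stationarity: 2*10*x - 8 = 0
x* = 8/(2*10) = 0.4
Check constraint: 3*0.4 = 1.2 >= 1 -- satisfied.
Step 2: Compute optimal value.
f(x*) = 10*0.4^2 - 8*0.4 = -1.6


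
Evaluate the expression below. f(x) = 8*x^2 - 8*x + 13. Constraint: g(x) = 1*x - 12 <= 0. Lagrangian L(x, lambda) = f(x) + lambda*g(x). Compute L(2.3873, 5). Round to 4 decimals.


Step 1: Evaluate f(x).
f(2.3873) = 8*2.3873^2 - 8*2.3873 + 13 = 39.4952
Step 2: Evaluate g(x).
g(2.3873) = 1*2.3873 - 12 = -9.6127
Step 3: Compute Lagrangian.
L = 39.4952 + 5*-9.6127 = -8.5683


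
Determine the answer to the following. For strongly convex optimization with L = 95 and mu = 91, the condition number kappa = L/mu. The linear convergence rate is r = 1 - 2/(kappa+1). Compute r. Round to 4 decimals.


Step 1: Compute the condition number.
kappa = L/mu = 95/91 = 1.044
Step 2: Compute the convergence rate.
r = 1 - 2/(kappa + 1) = 1 - 2*mu/(L + mu) = (L - mu)/(L + mu) = 4/186 = 0.0215


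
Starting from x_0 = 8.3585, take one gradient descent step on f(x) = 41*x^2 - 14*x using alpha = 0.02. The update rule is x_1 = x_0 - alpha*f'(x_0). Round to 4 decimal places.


We compute the gradient at x_0 and apply the update.
f'(x) = 82*x - 14
f'(8.3585) = 82*8.3585 - 14 = 671.397
x_1 = 8.3585 - 0.02*671.397 = -5.0694


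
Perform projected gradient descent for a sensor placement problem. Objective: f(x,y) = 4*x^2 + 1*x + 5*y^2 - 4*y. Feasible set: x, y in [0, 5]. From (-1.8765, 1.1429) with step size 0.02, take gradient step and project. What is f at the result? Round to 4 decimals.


Step 1: Compute gradient at (-1.8765, 1.1429).
grad_x = 2*4*-1.8765 + 1 = -14.012
grad_y = 2*5*1.1429 - 4 = 7.429
Step 2: Gradient step.
x_raw = -1.8765 - 0.02*-14.012 = -1.5963
y_raw = 1.1429 - 0.02*7.429 = 0.9943
Step 3: Project onto [0, 5].
x_proj = clip(-1.5963) = 0.0
y_proj = clip(0.9943) = 0.9943
Step 4: Evaluate f.
f(0.0, 0.9943) = 0.9661


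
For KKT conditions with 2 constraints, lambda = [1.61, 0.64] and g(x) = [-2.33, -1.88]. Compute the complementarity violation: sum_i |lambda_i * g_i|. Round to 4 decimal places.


KKT complementary slackness check:
lambda_1 * g_1 = 1.61 * -2.33 = -3.7513
lambda_2 * g_2 = 0.64 * -1.88 = -1.2032
Total violation = 3.7513 + 1.2032 = 4.9545


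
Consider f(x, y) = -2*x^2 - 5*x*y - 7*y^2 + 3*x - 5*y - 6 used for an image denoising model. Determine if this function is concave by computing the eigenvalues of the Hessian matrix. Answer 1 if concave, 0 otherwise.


The Hessian of f(x,y) = -2*x^2 - 5*x*y - 7*y^2 + 3*x - 5*y - 6 is:
H = [[-4, -5], [-5, -14]]
Trace = -4 - 14 = -18
Determinant = -4*-14 - (-5)^2 = 31
Discriminant = (-18)^2 - 4*31 = 200.0
Eigenvalues: lambda_1 = -16.0711, lambda_2 = -1.9289
The function is concave.

1


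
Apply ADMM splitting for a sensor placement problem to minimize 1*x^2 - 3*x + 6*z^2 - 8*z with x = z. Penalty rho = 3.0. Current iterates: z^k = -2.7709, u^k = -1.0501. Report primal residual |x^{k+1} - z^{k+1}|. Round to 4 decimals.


ADMM iteration with rho = 3.0, z^k = -2.7709, u^k = -1.0501
Step 1: x-update.
Minimize 1*x^2 - 3*x + (3.0/2)*(x + 2.7709 - 1.0501)^2
FOC: (2*1 + 3.0)*x = 3 + 3.0*(-2.7709 + 1.0501)
x^{k+1} = -0.4325
Step 2: z-update.
Minimize 6*z^2 - 8*z + (3.0/2)*(-0.4325 - z - 1.0501)^2
FOC: (2*6 + 3.0)*z = 8 + 3.0*(-0.4325 - 1.0501)
z^{k+1} = 0.2368
Step 3: u-update.
u^{k+1} = -1.0501 - 0.4325 - 0.2368 = -1.7194
Step 4: Primal residual = |-0.4325 - 0.2368| = 0.6693


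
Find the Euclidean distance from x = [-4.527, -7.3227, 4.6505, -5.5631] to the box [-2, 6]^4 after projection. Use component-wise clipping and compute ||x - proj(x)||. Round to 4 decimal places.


Project each component onto [-2, 6].
clip(-4.527) = -2.0, clip(-7.3227) = -2.0, clip(4.6505) = 4.6505, clip(-5.5631) = -2.0
Projection = [-2.0, -2.0, 4.6505, -2.0]
Squared diffs: [6.3857, 28.3311, 0.0, 12.6957]
Distance = sqrt(47.4125) = 6.8857


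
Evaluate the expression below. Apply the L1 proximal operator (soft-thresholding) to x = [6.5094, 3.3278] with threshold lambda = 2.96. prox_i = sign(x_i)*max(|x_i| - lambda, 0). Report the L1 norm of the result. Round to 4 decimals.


Soft-thresholding with lambda = 2.96:
prox(6.5094) = sign(6.5094)*max(|6.5094| - 2.96, 0) = 3.5494
prox(3.3278) = sign(3.3278)*max(|3.3278| - 2.96, 0) = 0.3678
prox(x) = [3.5494, 0.3678]
||prox(x)||_1 = 3.5494 + 0.3678 = 3.9172


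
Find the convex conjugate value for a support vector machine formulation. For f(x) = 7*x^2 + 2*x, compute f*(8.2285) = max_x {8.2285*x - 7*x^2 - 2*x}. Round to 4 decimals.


f*(y) = sup_x {y*x - a*x^2 - b*x} = sup_x {(y-b)*x - a*x^2}
FOC: (y - b) - 2a*x = 0 => x* = (y - b)/(2a)
x* = (8.2285 - 2)/(2*7) = 0.4449
f*(8.2285) = (y-b)^2/(4a) = (8.2285 - 2)^2/(4*7)
= 38.7942/28 = 1.3855


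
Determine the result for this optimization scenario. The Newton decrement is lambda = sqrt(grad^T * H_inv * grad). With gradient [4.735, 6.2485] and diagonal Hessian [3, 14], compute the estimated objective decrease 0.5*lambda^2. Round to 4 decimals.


Step 1: H is diagonal, so H^(-1) * g = [1.5783, 0.4463].
Step 2: g^T H^(-1) g = sum_i g_i^2 / H_ii
  = (4.735)^2/3 + (6.2485)^2/14
  = 7.4734 + 2.7888 = 10.2622
Step 3: Objective decrease = 0.5 * g^T H^(-1) g = 5.1311


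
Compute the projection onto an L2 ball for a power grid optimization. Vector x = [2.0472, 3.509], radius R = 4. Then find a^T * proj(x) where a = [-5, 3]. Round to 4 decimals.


Step 1: Compute ||x|| (intermediates to 6 decimals).
||x|| = sqrt(2.0472^2 + 3.509^2) = 4.062525
Step 2: Project.
Since ||x|| > R, scale = R/||x|| = 4/4.062525 = 0.984609, proj(x) = scale * x
proj(x) = [2.015692, 3.454993]
Step 3: Dot product.
a^T * proj(x) = -5*2.015692 + 3*3.454993 = 0.2865


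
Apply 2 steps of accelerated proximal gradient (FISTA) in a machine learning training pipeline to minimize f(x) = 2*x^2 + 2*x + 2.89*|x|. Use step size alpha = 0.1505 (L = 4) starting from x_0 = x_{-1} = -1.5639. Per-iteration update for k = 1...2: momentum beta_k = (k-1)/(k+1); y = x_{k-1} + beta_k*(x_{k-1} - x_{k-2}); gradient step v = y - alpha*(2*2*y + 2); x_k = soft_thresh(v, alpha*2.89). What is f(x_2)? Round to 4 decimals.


FISTA on f(x) = 2*x^2 + 2*x + 2.89*|x|
L = 4, alpha = 0.1505
Iteration 1: beta = 0.0, y = -1.5639 + 0.0*(-1.5639 + 1.5639) = -1.5639
  grad(y) = -4.2556, v = y - alpha*grad = -0.9234
  prox(v) = soft_thresh(-0.9234, 0.4349) = -0.4885
Iteration 2: beta = 0.3333, y = -0.4885 + 0.3333*(-0.4885 + 1.5639) = -0.13
  grad(y) = 1.4799, v = y - alpha*grad = -0.3527
  prox(v) = soft_thresh(-0.3527, 0.4349) = 0.0
f(x_2) = 2*0.0^2 + 2*0.0 + 2.89*|0.0| = 0.0


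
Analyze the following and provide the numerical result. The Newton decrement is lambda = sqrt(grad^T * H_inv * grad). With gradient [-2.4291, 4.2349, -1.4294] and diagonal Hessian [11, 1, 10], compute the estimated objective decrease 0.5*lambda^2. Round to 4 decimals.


Step 1: H is diagonal, so H^(-1) * g = [-0.2208, 4.2349, -0.1429].
Step 2: g^T H^(-1) g = sum_i g_i^2 / H_ii
  = (-2.4291)^2/11 + (4.2349)^2/1 + (-1.4294)^2/10
  = 0.5364 + 17.9344 + 0.2043 = 18.6751
Step 3: Objective decrease = 0.5 * g^T H^(-1) g = 9.3376


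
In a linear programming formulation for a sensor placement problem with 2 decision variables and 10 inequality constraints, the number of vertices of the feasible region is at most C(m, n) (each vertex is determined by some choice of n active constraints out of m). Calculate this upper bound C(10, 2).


Each vertex corresponds to some choice of n active constraints out of m, so the number of vertices is at most C(m, n) = m! / (n!(m-n)!).
m = 10, n = 2
Numerator: 10 * 9
Denominator: 2! = 2
C(10, 2) = 45
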